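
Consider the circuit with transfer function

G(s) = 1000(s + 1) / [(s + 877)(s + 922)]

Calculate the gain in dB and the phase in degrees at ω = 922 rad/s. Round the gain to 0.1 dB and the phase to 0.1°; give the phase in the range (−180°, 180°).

-5.1 dB, -1.5°

At s = jω = j922:
zero (s+1): 1 + j922 → |·| = √(1²+922²) = √850085 ≈ 922, ∠ = arctan(922/1) ≈ 89.94°
pole (s+877): 877 + j922 → |·| = √(877²+922²) = √1619213 ≈ 1272.5, ∠ = arctan(922/877) ≈ 46.43°
pole (s+922): 922 + j922 → |·| = √(922²+922²) = √1700168 ≈ 1303.9, ∠ = arctan(922/922) ≈ 45.00°
|G| = 1000 · 922 / 1.6592e+06 ≈ 0.55569
Gain = 20 log₁₀(0.55569) ≈ -5.10 dB
∠G = 89.94° − 91.43° = -1.49°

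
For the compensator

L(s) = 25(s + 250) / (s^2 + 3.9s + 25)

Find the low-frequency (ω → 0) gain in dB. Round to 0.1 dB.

L(0) = 25·250 / 25 = 250
20 log₁₀(250) ≈ 47.96 dB

48.0 dB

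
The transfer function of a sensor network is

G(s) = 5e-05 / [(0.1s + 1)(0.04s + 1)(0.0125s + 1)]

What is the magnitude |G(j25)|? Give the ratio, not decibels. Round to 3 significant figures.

1.25e-05

At ω = 25 rad/s:
pole (1 + j25·0.1) = 1 + j2.5 → |·| ≈ 2.6926, ∠ ≈ 68.20°
pole (1 + j25·0.04) = 1 + j1 → |·| ≈ 1.4142, ∠ ≈ 45.00°
pole (1 + j25·0.0125) = 1 + j0.3125 → |·| ≈ 1.0477, ∠ ≈ 17.35°
|G| = 5e-05 · 1 / (2.6926 · 1.4142 · 1.0477) ≈ 1.2533e-05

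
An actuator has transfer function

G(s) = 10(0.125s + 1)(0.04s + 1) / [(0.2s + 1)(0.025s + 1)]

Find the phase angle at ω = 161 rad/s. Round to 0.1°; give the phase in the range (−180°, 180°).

4.1°

At ω = 161 rad/s:
zero (1 + j161·0.125) = 1 + j20.125 → |·| ≈ 20.15, ∠ ≈ 87.16°
zero (1 + j161·0.04) = 1 + j6.44 → |·| ≈ 6.5172, ∠ ≈ 81.17°
pole (1 + j161·0.2) = 1 + j32.2 → |·| ≈ 32.216, ∠ ≈ 88.22°
pole (1 + j161·0.025) = 1 + j4.025 → |·| ≈ 4.1474, ∠ ≈ 76.05°
∠G = (87.16° + 81.17°) − (88.22° + 76.05°) = 4.06°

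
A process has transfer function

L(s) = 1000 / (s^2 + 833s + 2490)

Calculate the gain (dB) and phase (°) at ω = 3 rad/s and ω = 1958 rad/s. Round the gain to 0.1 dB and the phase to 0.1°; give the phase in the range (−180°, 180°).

Substitute s = j3:
Numerator: 1000 = 1000 + j0
Denominator: (j3)^2 + 833(j3) + 2490 = 2481 + j2499
|N| = √(1000² + 0²) ≈ 1000, ∠N ≈ 0.00°
|D| = √(2481² + 2499²) ≈ 3521.4, ∠D ≈ 45.21°
|L| = 1000 / 3521.4 ≈ 0.28398
Gain = 20 log₁₀(0.28398) ≈ -10.93 dB
∠L = 0.00° − 45.21° = -45.21°

Substitute s = j1958:
Numerator: 1000 = 1000 + j0
Denominator: (j1958)^2 + 833(j1958) + 2490 = -3831274 + j1631014
|N| = √(1000² + 0²) ≈ 1000, ∠N ≈ 0.00°
|D| = √(3831274² + 1631014²) ≈ 4.164e+06, ∠D ≈ 156.94°
|L| = 1000 / 4.164e+06 ≈ 0.00024015
Gain = 20 log₁₀(0.00024015) ≈ -72.39 dB
∠L = 0.00° − 156.94° = -156.94°

ω = 3: -10.9 dB, -45.2°; ω = 1958: -72.4 dB, -156.9°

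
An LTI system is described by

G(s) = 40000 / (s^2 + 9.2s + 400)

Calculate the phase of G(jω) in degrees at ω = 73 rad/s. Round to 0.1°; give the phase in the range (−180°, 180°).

-172.2°

At s = jω = j73:
quadratic: (j73)² + 9.2·j73 + 400 = -4929 + j671.6 → |·| ≈ 4974.5, ∠ ≈ 172.24°
∠G = 0.00° − 172.24° = -172.24°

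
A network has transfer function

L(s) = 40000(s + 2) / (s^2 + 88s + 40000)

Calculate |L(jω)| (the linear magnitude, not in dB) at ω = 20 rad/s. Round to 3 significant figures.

At s = jω = j20:
zero (s+2): 2 + j20 → |·| = √(2²+20²) = √404 ≈ 20.1, ∠ = arctan(20/2) ≈ 84.29°
quadratic: (j20)² + 88·j20 + 40000 = 39600 + j1760 → |·| ≈ 39639, ∠ ≈ 2.54°
|L| = 40000 · 20.1 / 39639 ≈ 20.283

20.3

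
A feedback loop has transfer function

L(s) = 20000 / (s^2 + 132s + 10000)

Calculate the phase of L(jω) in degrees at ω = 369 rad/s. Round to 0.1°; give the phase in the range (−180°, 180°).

-158.9°

At s = jω = j369:
quadratic: (j369)² + 132·j369 + 10000 = -126161 + j48708 → |·| ≈ 1.3524e+05, ∠ ≈ 158.89°
∠L = 0.00° − 158.89° = -158.89°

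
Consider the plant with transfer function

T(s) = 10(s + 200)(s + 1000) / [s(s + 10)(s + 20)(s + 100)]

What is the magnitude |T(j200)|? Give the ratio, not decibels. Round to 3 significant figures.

0.00160

At s = jω = j200:
zero (s+200): 200 + j200 → |·| = √(200²+200²) = √80000 ≈ 282.84, ∠ = arctan(200/200) ≈ 45.00°
zero (s+1000): 1000 + j200 → |·| = √(1000²+200²) = √1040000 ≈ 1019.8, ∠ = arctan(200/1000) ≈ 11.31°
pole (s+10): 10 + j200 → |·| = √(10²+200²) = √40100 ≈ 200.25, ∠ = arctan(200/10) ≈ 87.14°
pole (s+20): 20 + j200 → |·| = √(20²+200²) = √40400 ≈ 201, ∠ = arctan(200/20) ≈ 84.29°
pole (s+100): 100 + j200 → |·| = √(100²+200²) = √50000 ≈ 223.61, ∠ = arctan(200/100) ≈ 63.43°
pole at origin: |s| = 200, ∠ = 90.00° (in denominator)
|T| = 10 · 2.8844e+05 / 1.8001e+09 ≈ 0.0016024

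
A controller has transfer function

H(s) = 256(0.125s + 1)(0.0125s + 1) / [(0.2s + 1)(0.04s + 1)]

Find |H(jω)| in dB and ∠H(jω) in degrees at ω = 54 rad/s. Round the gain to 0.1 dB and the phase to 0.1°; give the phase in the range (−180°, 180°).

38.2 dB, -34.3°

At ω = 54 rad/s:
zero (1 + j54·0.125) = 1 + j6.75 → |·| ≈ 6.8237, ∠ ≈ 81.57°
zero (1 + j54·0.0125) = 1 + j0.675 → |·| ≈ 1.2065, ∠ ≈ 34.02°
pole (1 + j54·0.2) = 1 + j10.8 → |·| ≈ 10.846, ∠ ≈ 84.71°
pole (1 + j54·0.04) = 1 + j2.16 → |·| ≈ 2.3803, ∠ ≈ 65.16°
|H| = 256 · 6.8237 · 1.2065 / (10.846 · 2.3803) ≈ 81.637
Gain = 20 log₁₀(81.637) ≈ 38.24 dB
∠H = (81.57° + 34.02°) − (84.71° + 65.16°) = -34.28°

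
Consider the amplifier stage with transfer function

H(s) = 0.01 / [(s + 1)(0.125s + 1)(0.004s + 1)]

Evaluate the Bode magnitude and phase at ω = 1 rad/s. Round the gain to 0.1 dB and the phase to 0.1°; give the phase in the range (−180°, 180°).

At ω = 1 rad/s:
pole (1 + j1·1) = 1 + j1 → |·| ≈ 1.4142, ∠ ≈ 45.00°
pole (1 + j1·0.125) = 1 + j0.125 → |·| ≈ 1.0078, ∠ ≈ 7.13°
pole (1 + j1·0.004) = 1 + j0.004 → |·| ≈ 1, ∠ ≈ 0.23°
|H| = 0.01 · 1 / (1.4142 · 1.0078 · 1) ≈ 0.0070164
Gain = 20 log₁₀(0.0070164) ≈ -43.08 dB
∠H = (0°) − (45.00° + 7.13° + 0.23°) = -52.36°

-43.1 dB, -52.4°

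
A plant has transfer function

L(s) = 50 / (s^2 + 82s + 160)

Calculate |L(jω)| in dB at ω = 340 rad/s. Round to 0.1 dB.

Substitute s = j340:
Numerator: 50 = 50 + j0
Denominator: (j340)^2 + 82(j340) + 160 = -115440 + j27880
|N| = √(50² + 0²) ≈ 50, ∠N ≈ 0.00°
|D| = √(115440² + 27880²) ≈ 1.1876e+05, ∠D ≈ 166.42°
|L| = 50 / 1.1876e+05 ≈ 0.00042102
Gain = 20 log₁₀(0.00042102) ≈ -67.51 dB

-67.5 dB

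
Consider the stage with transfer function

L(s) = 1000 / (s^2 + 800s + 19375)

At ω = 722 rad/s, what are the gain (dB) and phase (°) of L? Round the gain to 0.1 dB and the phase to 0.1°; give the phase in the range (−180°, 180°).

-57.7 dB, -131.0°

Substitute s = j722:
Numerator: 1000 = 1000 + j0
Denominator: (j722)^2 + 800(j722) + 19375 = -501909 + j577600
|N| = √(1000² + 0²) ≈ 1000, ∠N ≈ 0.00°
|D| = √(501909² + 577600²) ≈ 7.652e+05, ∠D ≈ 130.99°
|L| = 1000 / 7.652e+05 ≈ 0.0013068
Gain = 20 log₁₀(0.0013068) ≈ -57.68 dB
∠L = 0.00° − 130.99° = -130.99°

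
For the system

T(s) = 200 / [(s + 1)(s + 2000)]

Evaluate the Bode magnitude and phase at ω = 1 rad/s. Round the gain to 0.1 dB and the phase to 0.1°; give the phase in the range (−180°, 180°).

-23.0 dB, -45.0°

At s = jω = j1:
pole (s+1): 1 + j1 → |·| = √(1²+1²) = √2 ≈ 1.4142, ∠ = arctan(1/1) ≈ 45.00°
pole (s+2000): 2000 + j1 → |·| = √(2000²+1²) = √4000001 ≈ 2000, ∠ = arctan(1/2000) ≈ 0.03°
|T| = 200 / 2828.4 ≈ 0.070711
Gain = 20 log₁₀(0.070711) ≈ -23.01 dB
∠T = 0.00° − 45.03° = -45.03°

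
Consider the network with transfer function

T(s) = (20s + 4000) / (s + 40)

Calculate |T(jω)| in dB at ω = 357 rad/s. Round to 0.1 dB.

27.2 dB

Substitute s = j357:
Numerator: 20(j357) + 4000 = 4000 + j7140
Denominator: (j357) + 40 = 40 + j357
|N| = √(4000² + 7140²) ≈ 8184.1, ∠N ≈ 60.74°
|D| = √(40² + 357²) ≈ 359.23, ∠D ≈ 83.61°
|T| = 8184.1 / 359.23 ≈ 22.782
Gain = 20 log₁₀(22.782) ≈ 27.15 dB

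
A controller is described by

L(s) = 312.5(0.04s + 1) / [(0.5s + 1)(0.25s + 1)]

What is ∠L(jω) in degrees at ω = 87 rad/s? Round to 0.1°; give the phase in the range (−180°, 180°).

-102.1°

At ω = 87 rad/s:
zero (1 + j87·0.04) = 1 + j3.48 → |·| ≈ 3.6208, ∠ ≈ 73.97°
pole (1 + j87·0.5) = 1 + j43.5 → |·| ≈ 43.511, ∠ ≈ 88.68°
pole (1 + j87·0.25) = 1 + j21.75 → |·| ≈ 21.773, ∠ ≈ 87.37°
∠L = (73.97°) − (88.68° + 87.37°) = -102.08°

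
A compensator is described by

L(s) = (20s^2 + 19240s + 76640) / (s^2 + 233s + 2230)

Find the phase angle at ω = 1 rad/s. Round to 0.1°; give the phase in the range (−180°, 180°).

8.1°

Substitute s = j1:
Numerator: 20(j1)^2 + 19240(j1) + 76640 = 76620 + j19240
Denominator: (j1)^2 + 233(j1) + 2230 = 2229 + j233
|N| = √(76620² + 19240²) ≈ 78999, ∠N ≈ 14.10°
|D| = √(2229² + 233²) ≈ 2241.1, ∠D ≈ 5.97°
∠L = 14.10° − 5.97° = 8.13°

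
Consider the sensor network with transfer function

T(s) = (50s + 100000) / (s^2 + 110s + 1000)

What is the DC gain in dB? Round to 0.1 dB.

T(0) = 100000 / 1000 = 100
20 log₁₀(100) ≈ 40.00 dB

40.0 dB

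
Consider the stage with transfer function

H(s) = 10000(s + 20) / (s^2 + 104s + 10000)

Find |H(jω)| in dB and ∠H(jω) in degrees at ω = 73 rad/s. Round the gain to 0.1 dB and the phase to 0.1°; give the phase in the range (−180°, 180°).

38.6 dB, 16.3°

At s = jω = j73:
zero (s+20): 20 + j73 → |·| = √(20²+73²) = √5729 ≈ 75.69, ∠ = arctan(73/20) ≈ 74.68°
quadratic: (j73)² + 104·j73 + 10000 = 4671 + j7592 → |·| ≈ 8913.8, ∠ ≈ 58.40°
|H| = 10000 · 75.69 / 8913.8 ≈ 84.913
Gain = 20 log₁₀(84.913) ≈ 38.58 dB
∠H = 74.68° − 58.40° = 16.28°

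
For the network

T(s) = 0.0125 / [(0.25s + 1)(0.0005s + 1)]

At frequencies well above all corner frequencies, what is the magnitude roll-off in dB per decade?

-40 dB/decade

Each pole contributes −20 dB/decade at high frequency; each zero contributes +20 dB/decade.
Net: 0 zero(s) − 2 pole(s) → -40 dB/decade.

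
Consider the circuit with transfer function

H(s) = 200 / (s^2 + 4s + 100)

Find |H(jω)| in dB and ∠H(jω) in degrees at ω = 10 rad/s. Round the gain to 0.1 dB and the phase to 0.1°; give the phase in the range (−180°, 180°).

At s = jω = j10:
quadratic: (j10)² + 4·j10 + 100 = 0 + j40 → |·| ≈ 40, ∠ ≈ 90.00°
|H| = 200 / 40 ≈ 5
Gain = 20 log₁₀(5) ≈ 13.98 dB
∠H = 0.00° − 90.00° = -90.00°

14.0 dB, -90.0°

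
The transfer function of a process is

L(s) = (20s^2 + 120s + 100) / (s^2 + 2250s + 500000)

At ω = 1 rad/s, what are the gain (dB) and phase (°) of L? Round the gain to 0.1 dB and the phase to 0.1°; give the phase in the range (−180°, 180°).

Substitute s = j1:
Numerator: 20(j1)^2 + 120(j1) + 100 = 80 + j120
Denominator: (j1)^2 + 2250(j1) + 500000 = 499999 + j2250
|N| = √(80² + 120²) ≈ 144.22, ∠N ≈ 56.31°
|D| = √(499999² + 2250²) ≈ 5e+05, ∠D ≈ 0.26°
|L| = 144.22 / 5e+05 ≈ 0.00028844
Gain = 20 log₁₀(0.00028844) ≈ -70.80 dB
∠L = 56.31° − 0.26° = 56.05°

-70.8 dB, 56.1°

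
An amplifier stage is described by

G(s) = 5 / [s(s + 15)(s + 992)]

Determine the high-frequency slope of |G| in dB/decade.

-60 dB/decade

Each pole contributes −20 dB/decade at high frequency; each zero contributes +20 dB/decade.
Net: 0 zero(s) − 3 pole(s) → -60 dB/decade.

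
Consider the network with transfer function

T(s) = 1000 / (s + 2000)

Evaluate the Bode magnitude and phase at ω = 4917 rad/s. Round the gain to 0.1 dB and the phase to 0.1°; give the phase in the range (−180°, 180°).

At s = jω = j4917:
pole (s+2000): 2000 + j4917 → |·| = √(2000²+4917²) = √28176889 ≈ 5308.2, ∠ = arctan(4917/2000) ≈ 67.87°
|T| = 1000 / 5308.2 ≈ 0.18839
Gain = 20 log₁₀(0.18839) ≈ -14.50 dB
∠T = 0.00° − 67.87° = -67.87°

-14.5 dB, -67.9°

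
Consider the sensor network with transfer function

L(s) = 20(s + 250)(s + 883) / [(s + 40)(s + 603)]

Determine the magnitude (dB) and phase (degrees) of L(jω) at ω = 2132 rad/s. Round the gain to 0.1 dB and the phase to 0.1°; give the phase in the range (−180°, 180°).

At s = jω = j2132:
zero (s+250): 250 + j2132 → |·| = √(250²+2132²) = √4607924 ≈ 2146.6, ∠ = arctan(2132/250) ≈ 83.31°
zero (s+883): 883 + j2132 → |·| = √(883²+2132²) = √5325113 ≈ 2307.6, ∠ = arctan(2132/883) ≈ 67.50°
pole (s+40): 40 + j2132 → |·| = √(40²+2132²) = √4547024 ≈ 2132.4, ∠ = arctan(2132/40) ≈ 88.93°
pole (s+603): 603 + j2132 → |·| = √(603²+2132²) = √4909033 ≈ 2215.6, ∠ = arctan(2132/603) ≈ 74.21°
|L| = 20 · 4.9535e+06 / 4.7245e+06 ≈ 20.969
Gain = 20 log₁₀(20.969) ≈ 26.43 dB
∠L = 150.81° − 163.14° = -12.33°

26.4 dB, -12.3°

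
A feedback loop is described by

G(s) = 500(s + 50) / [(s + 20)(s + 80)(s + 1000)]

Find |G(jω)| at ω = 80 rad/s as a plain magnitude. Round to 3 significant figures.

0.00504

At s = jω = j80:
zero (s+50): 50 + j80 → |·| = √(50²+80²) = √8900 ≈ 94.34, ∠ = arctan(80/50) ≈ 57.99°
pole (s+20): 20 + j80 → |·| = √(20²+80²) = √6800 ≈ 82.462, ∠ = arctan(80/20) ≈ 75.96°
pole (s+80): 80 + j80 → |·| = √(80²+80²) = √12800 ≈ 113.14, ∠ = arctan(80/80) ≈ 45.00°
pole (s+1000): 1000 + j80 → |·| = √(1000²+80²) = √1006400 ≈ 1003.2, ∠ = arctan(80/1000) ≈ 4.57°
|G| = 500 · 94.34 / 9.3596e+06 ≈ 0.0050397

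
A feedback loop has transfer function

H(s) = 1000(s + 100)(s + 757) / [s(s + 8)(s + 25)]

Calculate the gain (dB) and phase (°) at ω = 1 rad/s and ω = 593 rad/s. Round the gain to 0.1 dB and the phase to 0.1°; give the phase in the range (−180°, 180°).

ω = 1: 111.5 dB, -98.8°; ω = 593: 8.9 dB, -148.3°

At s = jω = j1:
zero (s+100): 100 + j1 → |·| = √(100²+1²) = √10001 ≈ 100, ∠ = arctan(1/100) ≈ 0.57°
zero (s+757): 757 + j1 → |·| = √(757²+1²) = √573050 ≈ 757, ∠ = arctan(1/757) ≈ 0.08°
pole (s+8): 8 + j1 → |·| = √(8²+1²) = √65 ≈ 8.0623, ∠ = arctan(1/8) ≈ 7.13°
pole (s+25): 25 + j1 → |·| = √(25²+1²) = √626 ≈ 25.02, ∠ = arctan(1/25) ≈ 2.29°
pole at origin: |s| = 1, ∠ = 90.00° (in denominator)
|H| = 1000 · 75700 / 201.72 ≈ 3.7527e+05
Gain = 20 log₁₀(3.7527e+05) ≈ 111.49 dB
∠H = 0.65° − 99.42° = -98.77°

At s = jω = j593:
zero (s+100): 100 + j593 → |·| = √(100²+593²) = √361649 ≈ 601.37, ∠ = arctan(593/100) ≈ 80.43°
zero (s+757): 757 + j593 → |·| = √(757²+593²) = √924698 ≈ 961.61, ∠ = arctan(593/757) ≈ 38.07°
pole (s+8): 8 + j593 → |·| = √(8²+593²) = √351713 ≈ 593.05, ∠ = arctan(593/8) ≈ 89.23°
pole (s+25): 25 + j593 → |·| = √(25²+593²) = √352274 ≈ 593.53, ∠ = arctan(593/25) ≈ 87.59°
pole at origin: |s| = 593, ∠ = 90.00° (in denominator)
|H| = 1000 · 5.7828e+05 / 2.0873e+08 ≈ 2.7705
Gain = 20 log₁₀(2.7705) ≈ 8.85 dB
∠H = 118.50° − 266.82° = -148.32°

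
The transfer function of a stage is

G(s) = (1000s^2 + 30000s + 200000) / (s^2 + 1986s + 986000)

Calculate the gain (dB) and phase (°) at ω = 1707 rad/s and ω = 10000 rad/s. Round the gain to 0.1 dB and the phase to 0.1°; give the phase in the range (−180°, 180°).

ω = 1707: 57.5 dB, 59.4°; ω = 10000: 59.9 dB, 11.2°

Substitute s = j1707:
Numerator: 1000(j1707)^2 + 30000(j1707) + 200000 = -2913649000 + j51210000
Denominator: (j1707)^2 + 1986(j1707) + 986000 = -1927849 + j3390102
|N| = √(2913649000² + 51210000²) ≈ 2.9141e+09, ∠N ≈ 178.99°
|D| = √(1927849² + 3390102²) ≈ 3.8999e+06, ∠D ≈ 119.63°
|G| = 2.9141e+09 / 3.8999e+06 ≈ 747.22
Gain = 20 log₁₀(747.22) ≈ 57.47 dB
∠G = 178.99° − 119.63° = 59.36°

Substitute s = j10000:
Numerator: 1000(j10000)^2 + 30000(j10000) + 200000 = -99999800000 + j300000000
Denominator: (j10000)^2 + 1986(j10000) + 986000 = -99014000 + j19860000
|N| = √(99999800000² + 300000000²) ≈ 1e+11, ∠N ≈ 179.83°
|D| = √(99014000² + 19860000²) ≈ 1.0099e+08, ∠D ≈ 168.66°
|G| = 1e+11 / 1.0099e+08 ≈ 990.2
Gain = 20 log₁₀(990.2) ≈ 59.91 dB
∠G = 179.83° − 168.66° = 11.17°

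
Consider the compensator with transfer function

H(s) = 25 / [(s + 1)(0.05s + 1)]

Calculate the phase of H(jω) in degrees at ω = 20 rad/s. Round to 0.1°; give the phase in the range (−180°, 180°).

-132.1°

At ω = 20 rad/s:
pole (1 + j20·1) = 1 + j20 → |·| ≈ 20.025, ∠ ≈ 87.14°
pole (1 + j20·0.05) = 1 + j1 → |·| ≈ 1.4142, ∠ ≈ 45.00°
∠H = (0°) − (87.14° + 45.00°) = -132.14°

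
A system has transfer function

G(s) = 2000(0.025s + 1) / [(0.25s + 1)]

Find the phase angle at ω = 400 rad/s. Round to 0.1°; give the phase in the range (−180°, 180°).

At ω = 400 rad/s:
zero (1 + j400·0.025) = 1 + j10 → |·| ≈ 10.05, ∠ ≈ 84.29°
pole (1 + j400·0.25) = 1 + j100 → |·| ≈ 100, ∠ ≈ 89.43°
∠G = (84.29°) − (89.43°) = -5.14°

-5.1°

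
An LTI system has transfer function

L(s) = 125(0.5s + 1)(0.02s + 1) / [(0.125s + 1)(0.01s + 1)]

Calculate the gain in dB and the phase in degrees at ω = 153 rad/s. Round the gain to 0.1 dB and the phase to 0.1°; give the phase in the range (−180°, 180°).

58.9 dB, 17.3°

At ω = 153 rad/s:
zero (1 + j153·0.5) = 1 + j76.5 → |·| ≈ 76.507, ∠ ≈ 89.25°
zero (1 + j153·0.02) = 1 + j3.06 → |·| ≈ 3.2193, ∠ ≈ 71.90°
pole (1 + j153·0.125) = 1 + j19.125 → |·| ≈ 19.151, ∠ ≈ 87.01°
pole (1 + j153·0.01) = 1 + j1.53 → |·| ≈ 1.8278, ∠ ≈ 56.83°
|L| = 125 · 76.507 · 3.2193 / (19.151 · 1.8278) ≈ 879.53
Gain = 20 log₁₀(879.53) ≈ 58.89 dB
∠L = (89.25° + 71.90°) − (87.01° + 56.83°) = 17.31°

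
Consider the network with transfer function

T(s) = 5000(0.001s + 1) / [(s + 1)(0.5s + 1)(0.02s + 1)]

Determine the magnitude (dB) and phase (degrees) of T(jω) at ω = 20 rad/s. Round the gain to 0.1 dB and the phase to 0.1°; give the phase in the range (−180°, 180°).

27.3 dB, 167.9°

At ω = 20 rad/s:
zero (1 + j20·0.001) = 1 + j0.02 → |·| ≈ 1.0002, ∠ ≈ 1.15°
pole (1 + j20·1) = 1 + j20 → |·| ≈ 20.025, ∠ ≈ 87.14°
pole (1 + j20·0.5) = 1 + j10 → |·| ≈ 10.05, ∠ ≈ 84.29°
pole (1 + j20·0.02) = 1 + j0.4 → |·| ≈ 1.077, ∠ ≈ 21.80°
|T| = 5000 · 1.0002 / (20.025 · 10.05 · 1.077) ≈ 23.073
Gain = 20 log₁₀(23.073) ≈ 27.26 dB
∠T = (1.15°) − (87.14° + 84.29° + 21.80°) = -192.08° ≡ 167.92° (principal value)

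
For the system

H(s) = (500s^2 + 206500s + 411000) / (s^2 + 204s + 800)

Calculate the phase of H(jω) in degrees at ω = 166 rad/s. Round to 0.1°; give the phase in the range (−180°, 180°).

-17.0°

Substitute s = j166:
Numerator: 500(j166)^2 + 206500(j166) + 411000 = -13367000 + j34279000
Denominator: (j166)^2 + 204(j166) + 800 = -26756 + j33864
|N| = √(13367000² + 34279000²) ≈ 3.6793e+07, ∠N ≈ 111.30°
|D| = √(26756² + 33864²) ≈ 43158, ∠D ≈ 128.31°
∠H = 111.30° − 128.31° = -17.01°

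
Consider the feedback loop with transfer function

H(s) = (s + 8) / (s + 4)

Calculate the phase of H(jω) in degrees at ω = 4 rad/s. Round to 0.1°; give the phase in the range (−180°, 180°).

-18.4°

Substitute s = j4:
Numerator: (j4) + 8 = 8 + j4
Denominator: (j4) + 4 = 4 + j4
|N| = √(8² + 4²) ≈ 8.9443, ∠N ≈ 26.57°
|D| = √(4² + 4²) ≈ 5.6569, ∠D ≈ 45.00°
∠H = 26.57° − 45.00° = -18.43°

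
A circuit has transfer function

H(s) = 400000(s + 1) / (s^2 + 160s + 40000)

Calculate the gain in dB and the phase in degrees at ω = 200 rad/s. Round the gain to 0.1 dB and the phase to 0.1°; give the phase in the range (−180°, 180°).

68.0 dB, -0.3°

At s = jω = j200:
zero (s+1): 1 + j200 → |·| = √(1²+200²) = √40001 ≈ 200, ∠ = arctan(200/1) ≈ 89.71°
quadratic: (j200)² + 160·j200 + 40000 = 0 + j32000 → |·| ≈ 32000, ∠ ≈ 90.00°
|H| = 400000 · 200 / 32000 ≈ 2500
Gain = 20 log₁₀(2500) ≈ 67.96 dB
∠H = 89.71° − 90.00° = -0.29°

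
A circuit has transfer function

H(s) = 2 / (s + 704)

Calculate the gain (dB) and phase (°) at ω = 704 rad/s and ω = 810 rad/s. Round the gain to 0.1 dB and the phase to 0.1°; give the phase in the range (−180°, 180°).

ω = 704: -53.9 dB, -45.0°; ω = 810: -54.6 dB, -49.0°

At s = jω = j704:
pole (s+704): 704 + j704 → |·| = √(704²+704²) = √991232 ≈ 995.61, ∠ = arctan(704/704) ≈ 45.00°
|H| = 2 / 995.61 ≈ 0.0020088
Gain = 20 log₁₀(0.0020088) ≈ -53.94 dB
∠H = 0.00° − 45.00° = -45.00°

At s = jω = j810:
pole (s+704): 704 + j810 → |·| = √(704²+810²) = √1151716 ≈ 1073.2, ∠ = arctan(810/704) ≈ 49.00°
|H| = 2 / 1073.2 ≈ 0.0018636
Gain = 20 log₁₀(0.0018636) ≈ -54.59 dB
∠H = 0.00° − 49.00° = -49.00°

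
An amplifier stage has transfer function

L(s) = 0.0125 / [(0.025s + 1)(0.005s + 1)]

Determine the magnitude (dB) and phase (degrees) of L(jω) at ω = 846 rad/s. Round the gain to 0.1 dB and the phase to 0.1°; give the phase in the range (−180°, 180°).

-77.3 dB, -164.0°

At ω = 846 rad/s:
pole (1 + j846·0.025) = 1 + j21.15 → |·| ≈ 21.174, ∠ ≈ 87.29°
pole (1 + j846·0.005) = 1 + j4.23 → |·| ≈ 4.3466, ∠ ≈ 76.70°
|L| = 0.0125 · 1 / (21.174 · 4.3466) ≈ 0.00013582
Gain = 20 log₁₀(0.00013582) ≈ -77.34 dB
∠L = (0°) − (87.29° + 76.70°) = -163.99°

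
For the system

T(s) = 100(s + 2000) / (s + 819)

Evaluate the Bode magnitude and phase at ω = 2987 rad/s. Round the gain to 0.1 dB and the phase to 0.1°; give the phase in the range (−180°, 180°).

At s = jω = j2987:
zero (s+2000): 2000 + j2987 → |·| = √(2000²+2987²) = √12922169 ≈ 3594.7, ∠ = arctan(2987/2000) ≈ 56.19°
pole (s+819): 819 + j2987 → |·| = √(819²+2987²) = √9592930 ≈ 3097.2, ∠ = arctan(2987/819) ≈ 74.67°
|T| = 100 · 3594.7 / 3097.2 ≈ 116.06
Gain = 20 log₁₀(116.06) ≈ 41.29 dB
∠T = 56.19° − 74.67° = -18.48°

41.3 dB, -18.5°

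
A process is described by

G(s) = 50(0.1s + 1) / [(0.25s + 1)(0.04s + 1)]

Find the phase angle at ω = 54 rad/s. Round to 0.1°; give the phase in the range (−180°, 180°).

At ω = 54 rad/s:
zero (1 + j54·0.1) = 1 + j5.4 → |·| ≈ 5.4918, ∠ ≈ 79.51°
pole (1 + j54·0.25) = 1 + j13.5 → |·| ≈ 13.537, ∠ ≈ 85.76°
pole (1 + j54·0.04) = 1 + j2.16 → |·| ≈ 2.3803, ∠ ≈ 65.16°
∠G = (79.51°) − (85.76° + 65.16°) = -71.41°

-71.4°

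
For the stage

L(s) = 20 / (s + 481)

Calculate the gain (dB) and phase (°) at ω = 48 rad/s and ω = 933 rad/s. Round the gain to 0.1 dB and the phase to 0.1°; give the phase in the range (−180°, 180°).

ω = 48: -27.7 dB, -5.7°; ω = 933: -34.4 dB, -62.7°

Substitute s = j48:
Numerator: 20 = 20 + j0
Denominator: (j48) + 481 = 481 + j48
|N| = √(20² + 0²) ≈ 20, ∠N ≈ 0.00°
|D| = √(481² + 48²) ≈ 483.39, ∠D ≈ 5.70°
|L| = 20 / 483.39 ≈ 0.041374
Gain = 20 log₁₀(0.041374) ≈ -27.67 dB
∠L = 0.00° − 5.70° = -5.70°

Substitute s = j933:
Numerator: 20 = 20 + j0
Denominator: (j933) + 481 = 481 + j933
|N| = √(20² + 0²) ≈ 20, ∠N ≈ 0.00°
|D| = √(481² + 933²) ≈ 1049.7, ∠D ≈ 62.73°
|L| = 20 / 1049.7 ≈ 0.019053
Gain = 20 log₁₀(0.019053) ≈ -34.40 dB
∠L = 0.00° − 62.73° = -62.73°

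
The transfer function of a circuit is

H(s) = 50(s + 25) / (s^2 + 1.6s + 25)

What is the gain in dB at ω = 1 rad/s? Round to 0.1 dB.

34.3 dB

At s = jω = j1:
zero (s+25): 25 + j1 → |·| = √(25²+1²) = √626 ≈ 25.02, ∠ = arctan(1/25) ≈ 2.29°
quadratic: (j1)² + 1.6·j1 + 25 = 24 + j1.6 → |·| ≈ 24.053, ∠ ≈ 3.81°
|H| = 50 · 25.02 / 24.053 ≈ 52.01
Gain = 20 log₁₀(52.01) ≈ 34.32 dB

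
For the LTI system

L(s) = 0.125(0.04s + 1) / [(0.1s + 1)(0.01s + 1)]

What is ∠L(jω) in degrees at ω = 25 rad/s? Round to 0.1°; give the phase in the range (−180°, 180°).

At ω = 25 rad/s:
zero (1 + j25·0.04) = 1 + j1 → |·| ≈ 1.4142, ∠ ≈ 45.00°
pole (1 + j25·0.1) = 1 + j2.5 → |·| ≈ 2.6926, ∠ ≈ 68.20°
pole (1 + j25·0.01) = 1 + j0.25 → |·| ≈ 1.0308, ∠ ≈ 14.04°
∠L = (45.00°) − (68.20° + 14.04°) = -37.24°

-37.2°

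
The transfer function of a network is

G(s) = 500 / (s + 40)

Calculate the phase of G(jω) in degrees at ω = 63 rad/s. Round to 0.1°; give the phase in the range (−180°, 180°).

Substitute s = j63:
Numerator: 500 = 500 + j0
Denominator: (j63) + 40 = 40 + j63
|N| = √(500² + 0²) ≈ 500, ∠N ≈ 0.00°
|D| = √(40² + 63²) ≈ 74.626, ∠D ≈ 57.59°
∠G = 0.00° − 57.59° = -57.59°

-57.6°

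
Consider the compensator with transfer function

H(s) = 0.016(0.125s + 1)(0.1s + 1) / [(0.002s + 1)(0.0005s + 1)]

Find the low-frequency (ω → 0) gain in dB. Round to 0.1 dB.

H(0) = 0.016 · 1 / 1 = 0.016
20 log₁₀(0.016) ≈ -35.92 dB

-35.9 dB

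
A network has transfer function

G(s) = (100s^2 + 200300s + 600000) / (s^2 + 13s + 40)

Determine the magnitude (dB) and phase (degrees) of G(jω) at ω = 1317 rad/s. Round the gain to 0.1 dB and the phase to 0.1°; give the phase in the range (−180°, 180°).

Substitute s = j1317:
Numerator: 100(j1317)^2 + 200300(j1317) + 600000 = -172848900 + j263795100
Denominator: (j1317)^2 + 13(j1317) + 40 = -1734449 + j17121
|N| = √(172848900² + 263795100²) ≈ 3.1538e+08, ∠N ≈ 123.23°
|D| = √(1734449² + 17121²) ≈ 1.7345e+06, ∠D ≈ 179.43°
|G| = 3.1538e+08 / 1.7345e+06 ≈ 181.83
Gain = 20 log₁₀(181.83) ≈ 45.19 dB
∠G = 123.23° − 179.43° = -56.20°

45.2 dB, -56.2°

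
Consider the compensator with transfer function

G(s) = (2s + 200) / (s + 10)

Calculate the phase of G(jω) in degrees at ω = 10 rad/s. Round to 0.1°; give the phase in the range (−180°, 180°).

Substitute s = j10:
Numerator: 2(j10) + 200 = 200 + j20
Denominator: (j10) + 10 = 10 + j10
|N| = √(200² + 20²) ≈ 201, ∠N ≈ 5.71°
|D| = √(10² + 10²) ≈ 14.142, ∠D ≈ 45.00°
∠G = 5.71° − 45.00° = -39.29°

-39.3°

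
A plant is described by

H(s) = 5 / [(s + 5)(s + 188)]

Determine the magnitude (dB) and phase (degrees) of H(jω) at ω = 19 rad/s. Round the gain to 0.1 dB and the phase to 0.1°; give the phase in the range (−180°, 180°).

At s = jω = j19:
pole (s+5): 5 + j19 → |·| = √(5²+19²) = √386 ≈ 19.647, ∠ = arctan(19/5) ≈ 75.26°
pole (s+188): 188 + j19 → |·| = √(188²+19²) = √35705 ≈ 188.96, ∠ = arctan(19/188) ≈ 5.77°
|H| = 5 / 3712.5 ≈ 0.0013468
Gain = 20 log₁₀(0.0013468) ≈ -57.41 dB
∠H = 0.00° − 81.03° = -81.03°

-57.4 dB, -81.0°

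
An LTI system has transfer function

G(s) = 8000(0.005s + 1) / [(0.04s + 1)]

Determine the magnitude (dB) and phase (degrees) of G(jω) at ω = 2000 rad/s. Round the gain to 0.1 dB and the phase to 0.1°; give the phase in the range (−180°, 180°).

60.0 dB, -5.0°

At ω = 2000 rad/s:
zero (1 + j2000·0.005) = 1 + j10 → |·| ≈ 10.05, ∠ ≈ 84.29°
pole (1 + j2000·0.04) = 1 + j80 → |·| ≈ 80.006, ∠ ≈ 89.28°
|G| = 8000 · 10.05 / (80.006) ≈ 1004.9
Gain = 20 log₁₀(1004.9) ≈ 60.04 dB
∠G = (84.29°) − (89.28°) = -4.99°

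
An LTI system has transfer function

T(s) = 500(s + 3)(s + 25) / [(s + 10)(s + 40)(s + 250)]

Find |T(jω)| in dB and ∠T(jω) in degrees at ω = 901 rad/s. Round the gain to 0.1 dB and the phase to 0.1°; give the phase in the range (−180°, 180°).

-5.4 dB, -73.1°

At s = jω = j901:
zero (s+3): 3 + j901 → |·| = √(3²+901²) = √811810 ≈ 901, ∠ = arctan(901/3) ≈ 89.81°
zero (s+25): 25 + j901 → |·| = √(25²+901²) = √812426 ≈ 901.35, ∠ = arctan(901/25) ≈ 88.41°
pole (s+10): 10 + j901 → |·| = √(10²+901²) = √811901 ≈ 901.06, ∠ = arctan(901/10) ≈ 89.36°
pole (s+40): 40 + j901 → |·| = √(40²+901²) = √813401 ≈ 901.89, ∠ = arctan(901/40) ≈ 87.46°
pole (s+250): 250 + j901 → |·| = √(250²+901²) = √874301 ≈ 935.04, ∠ = arctan(901/250) ≈ 74.49°
|T| = 500 · 8.1212e+05 / 7.5987e+08 ≈ 0.53438
Gain = 20 log₁₀(0.53438) ≈ -5.44 dB
∠T = 178.22° − 251.31° = -73.09°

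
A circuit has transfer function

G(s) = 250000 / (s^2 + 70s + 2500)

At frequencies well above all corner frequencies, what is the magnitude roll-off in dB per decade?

-40 dB/decade

Each pole contributes −20 dB/decade at high frequency; each zero contributes +20 dB/decade.
Net: 0 zero(s) − 2 pole(s) → -40 dB/decade.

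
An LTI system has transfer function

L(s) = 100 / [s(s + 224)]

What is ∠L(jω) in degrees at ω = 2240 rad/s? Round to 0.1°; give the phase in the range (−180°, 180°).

-174.3°

At s = jω = j2240:
pole (s+224): 224 + j2240 → |·| = √(224²+2240²) = √5067776 ≈ 2251.2, ∠ = arctan(2240/224) ≈ 84.29°
pole at origin: |s| = 2240, ∠ = 90.00° (in denominator)
∠L = 0.00° − 174.29° = -174.29°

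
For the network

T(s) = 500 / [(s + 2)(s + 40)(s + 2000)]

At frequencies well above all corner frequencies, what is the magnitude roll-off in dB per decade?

Each pole contributes −20 dB/decade at high frequency; each zero contributes +20 dB/decade.
Net: 0 zero(s) − 3 pole(s) → -60 dB/decade.

-60 dB/decade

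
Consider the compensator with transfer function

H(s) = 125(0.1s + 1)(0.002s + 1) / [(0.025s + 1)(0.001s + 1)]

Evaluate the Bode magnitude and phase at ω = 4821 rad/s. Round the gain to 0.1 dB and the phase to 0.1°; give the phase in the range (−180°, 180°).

At ω = 4821 rad/s:
zero (1 + j4821·0.1) = 1 + j482.1 → |·| ≈ 482.1, ∠ ≈ 89.88°
zero (1 + j4821·0.002) = 1 + j9.642 → |·| ≈ 9.6937, ∠ ≈ 84.08°
pole (1 + j4821·0.025) = 1 + j120.525 → |·| ≈ 120.53, ∠ ≈ 89.52°
pole (1 + j4821·0.001) = 1 + j4.821 → |·| ≈ 4.9236, ∠ ≈ 78.28°
|H| = 125 · 482.1 · 9.6937 / (120.53 · 4.9236) ≈ 984.37
Gain = 20 log₁₀(984.37) ≈ 59.86 dB
∠H = (89.88° + 84.08°) − (89.52° + 78.28°) = 6.16°

59.9 dB, 6.2°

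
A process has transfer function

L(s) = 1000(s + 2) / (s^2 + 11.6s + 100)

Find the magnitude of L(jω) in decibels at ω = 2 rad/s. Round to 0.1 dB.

At s = jω = j2:
zero (s+2): 2 + j2 → |·| = √(2²+2²) = √8 ≈ 2.8284, ∠ = arctan(2/2) ≈ 45.00°
quadratic: (j2)² + 11.6·j2 + 100 = 96 + j23.2 → |·| ≈ 98.764, ∠ ≈ 13.59°
|L| = 1000 · 2.8284 / 98.764 ≈ 28.638
Gain = 20 log₁₀(28.638) ≈ 29.14 dB

29.1 dB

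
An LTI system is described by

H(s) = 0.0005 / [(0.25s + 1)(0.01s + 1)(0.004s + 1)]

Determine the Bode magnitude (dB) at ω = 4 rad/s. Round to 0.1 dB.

At ω = 4 rad/s:
pole (1 + j4·0.25) = 1 + j1 → |·| ≈ 1.4142, ∠ ≈ 45.00°
pole (1 + j4·0.01) = 1 + j0.04 → |·| ≈ 1.0008, ∠ ≈ 2.29°
pole (1 + j4·0.004) = 1 + j0.016 → |·| ≈ 1.0001, ∠ ≈ 0.92°
|H| = 0.0005 · 1 / (1.4142 · 1.0008 · 1.0001) ≈ 0.00035324
Gain = 20 log₁₀(0.00035324) ≈ -69.04 dB

-69.0 dB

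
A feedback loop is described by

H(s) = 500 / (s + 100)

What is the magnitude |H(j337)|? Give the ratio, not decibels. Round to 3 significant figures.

1.42

At s = jω = j337:
pole (s+100): 100 + j337 → |·| = √(100²+337²) = √123569 ≈ 351.52, ∠ = arctan(337/100) ≈ 73.47°
|H| = 500 / 351.52 ≈ 1.4224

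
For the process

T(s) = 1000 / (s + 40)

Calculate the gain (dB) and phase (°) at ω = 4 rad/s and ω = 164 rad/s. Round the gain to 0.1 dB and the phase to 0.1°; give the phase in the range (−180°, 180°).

ω = 4: 27.9 dB, -5.7°; ω = 164: 15.5 dB, -76.3°

Substitute s = j4:
Numerator: 1000 = 1000 + j0
Denominator: (j4) + 40 = 40 + j4
|N| = √(1000² + 0²) ≈ 1000, ∠N ≈ 0.00°
|D| = √(40² + 4²) ≈ 40.2, ∠D ≈ 5.71°
|T| = 1000 / 40.2 ≈ 24.876
Gain = 20 log₁₀(24.876) ≈ 27.92 dB
∠T = 0.00° − 5.71° = -5.71°

Substitute s = j164:
Numerator: 1000 = 1000 + j0
Denominator: (j164) + 40 = 40 + j164
|N| = √(1000² + 0²) ≈ 1000, ∠N ≈ 0.00°
|D| = √(40² + 164²) ≈ 168.81, ∠D ≈ 76.29°
|T| = 1000 / 168.81 ≈ 5.9238
Gain = 20 log₁₀(5.9238) ≈ 15.45 dB
∠T = 0.00° − 76.29° = -76.29°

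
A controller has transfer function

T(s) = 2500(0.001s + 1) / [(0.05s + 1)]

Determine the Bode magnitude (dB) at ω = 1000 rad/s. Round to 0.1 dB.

37.0 dB

At ω = 1000 rad/s:
zero (1 + j1000·0.001) = 1 + j1 → |·| ≈ 1.4142, ∠ ≈ 45.00°
pole (1 + j1000·0.05) = 1 + j50 → |·| ≈ 50.01, ∠ ≈ 88.85°
|T| = 2500 · 1.4142 / (50.01) ≈ 70.696
Gain = 20 log₁₀(70.696) ≈ 36.99 dB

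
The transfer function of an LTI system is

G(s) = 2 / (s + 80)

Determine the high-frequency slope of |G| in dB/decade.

-20 dB/decade

Each pole contributes −20 dB/decade at high frequency; each zero contributes +20 dB/decade.
Net: 0 zero(s) − 1 pole(s) → -20 dB/decade.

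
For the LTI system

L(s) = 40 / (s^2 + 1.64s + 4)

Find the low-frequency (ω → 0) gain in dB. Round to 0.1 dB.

20.0 dB

L(0) = 40 / 4 = 10
20 log₁₀(10) ≈ 20.00 dB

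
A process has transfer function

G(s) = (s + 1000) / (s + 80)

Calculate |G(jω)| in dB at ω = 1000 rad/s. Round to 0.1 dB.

At s = jω = j1000:
zero (s+1000): 1000 + j1000 → |·| = √(1000²+1000²) = √2000000 ≈ 1414.2, ∠ = arctan(1000/1000) ≈ 45.00°
pole (s+80): 80 + j1000 → |·| = √(80²+1000²) = √1006400 ≈ 1003.2, ∠ = arctan(1000/80) ≈ 85.43°
|G| = 1 · 1414.2 / 1003.2 ≈ 1.4097
Gain = 20 log₁₀(1.4097) ≈ 2.98 dB

3.0 dB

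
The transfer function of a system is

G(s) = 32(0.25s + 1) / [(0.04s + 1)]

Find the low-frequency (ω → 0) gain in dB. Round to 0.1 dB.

30.1 dB

G(0) = 32 · 1 / 1 = 32
20 log₁₀(32) ≈ 30.10 dB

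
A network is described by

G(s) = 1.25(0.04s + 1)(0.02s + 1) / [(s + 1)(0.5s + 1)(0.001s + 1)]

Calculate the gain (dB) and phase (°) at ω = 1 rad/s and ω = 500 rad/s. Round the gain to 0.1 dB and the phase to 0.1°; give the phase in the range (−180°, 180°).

ω = 1: -2.0 dB, -68.2°; ω = 500: -54.9 dB, -34.8°

At ω = 1 rad/s:
zero (1 + j1·0.04) = 1 + j0.04 → |·| ≈ 1.0008, ∠ ≈ 2.29°
zero (1 + j1·0.02) = 1 + j0.02 → |·| ≈ 1.0002, ∠ ≈ 1.15°
pole (1 + j1·1) = 1 + j1 → |·| ≈ 1.4142, ∠ ≈ 45.00°
pole (1 + j1·0.5) = 1 + j0.5 → |·| ≈ 1.118, ∠ ≈ 26.57°
pole (1 + j1·0.001) = 1 + j0.001 → |·| ≈ 1, ∠ ≈ 0.06°
|G| = 1.25 · 1.0008 · 1.0002 / (1.4142 · 1.118 · 1) ≈ 0.79139
Gain = 20 log₁₀(0.79139) ≈ -2.03 dB
∠G = (2.29° + 1.15°) − (45.00° + 26.57° + 0.06°) = -68.19°

At ω = 500 rad/s:
zero (1 + j500·0.04) = 1 + j20 → |·| ≈ 20.025, ∠ ≈ 87.14°
zero (1 + j500·0.02) = 1 + j10 → |·| ≈ 10.05, ∠ ≈ 84.29°
pole (1 + j500·1) = 1 + j500 → |·| ≈ 500, ∠ ≈ 89.89°
pole (1 + j500·0.5) = 1 + j250 → |·| ≈ 250, ∠ ≈ 89.77°
pole (1 + j500·0.001) = 1 + j0.5 → |·| ≈ 1.118, ∠ ≈ 26.57°
|G| = 1.25 · 20.025 · 10.05 / (500 · 250 · 1.118) ≈ 0.0018001
Gain = 20 log₁₀(0.0018001) ≈ -54.89 dB
∠G = (87.14° + 84.29°) − (89.89° + 89.77° + 26.57°) = -34.80°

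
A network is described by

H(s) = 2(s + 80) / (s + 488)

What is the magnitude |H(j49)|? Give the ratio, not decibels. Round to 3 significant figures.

0.383

At s = jω = j49:
zero (s+80): 80 + j49 → |·| = √(80²+49²) = √8801 ≈ 93.814, ∠ = arctan(49/80) ≈ 31.49°
pole (s+488): 488 + j49 → |·| = √(488²+49²) = √240545 ≈ 490.45, ∠ = arctan(49/488) ≈ 5.73°
|H| = 2 · 93.814 / 490.45 ≈ 0.38256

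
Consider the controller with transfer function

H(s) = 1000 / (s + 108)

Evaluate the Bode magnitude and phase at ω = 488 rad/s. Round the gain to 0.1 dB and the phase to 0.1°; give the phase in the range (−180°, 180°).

6.0 dB, -77.5°

Substitute s = j488:
Numerator: 1000 = 1000 + j0
Denominator: (j488) + 108 = 108 + j488
|N| = √(1000² + 0²) ≈ 1000, ∠N ≈ 0.00°
|D| = √(108² + 488²) ≈ 499.81, ∠D ≈ 77.52°
|H| = 1000 / 499.81 ≈ 2.0008
Gain = 20 log₁₀(2.0008) ≈ 6.02 dB
∠H = 0.00° − 77.52° = -77.52°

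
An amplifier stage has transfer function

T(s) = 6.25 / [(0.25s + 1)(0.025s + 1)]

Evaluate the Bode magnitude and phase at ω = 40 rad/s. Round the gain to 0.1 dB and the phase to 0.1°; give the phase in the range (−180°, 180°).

-7.1 dB, -129.3°

At ω = 40 rad/s:
pole (1 + j40·0.25) = 1 + j10 → |·| ≈ 10.05, ∠ ≈ 84.29°
pole (1 + j40·0.025) = 1 + j1 → |·| ≈ 1.4142, ∠ ≈ 45.00°
|T| = 6.25 · 1 / (10.05 · 1.4142) ≈ 0.43975
Gain = 20 log₁₀(0.43975) ≈ -7.14 dB
∠T = (0°) − (84.29° + 45.00°) = -129.29°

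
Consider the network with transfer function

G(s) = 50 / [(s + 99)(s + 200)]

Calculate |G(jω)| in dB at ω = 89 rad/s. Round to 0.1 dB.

-55.3 dB

At s = jω = j89:
pole (s+99): 99 + j89 → |·| = √(99²+89²) = √17722 ≈ 133.12, ∠ = arctan(89/99) ≈ 41.96°
pole (s+200): 200 + j89 → |·| = √(200²+89²) = √47921 ≈ 218.91, ∠ = arctan(89/200) ≈ 23.99°
|G| = 50 / 29141 ≈ 0.0017158
Gain = 20 log₁₀(0.0017158) ≈ -55.31 dB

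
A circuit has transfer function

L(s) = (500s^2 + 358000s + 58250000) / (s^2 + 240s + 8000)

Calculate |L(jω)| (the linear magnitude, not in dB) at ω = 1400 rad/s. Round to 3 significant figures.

530

Substitute s = j1400:
Numerator: 500(j1400)^2 + 358000(j1400) + 58250000 = -921750000 + j501200000
Denominator: (j1400)^2 + 240(j1400) + 8000 = -1952000 + j336000
|N| = √(921750000² + 501200000²) ≈ 1.0492e+09, ∠N ≈ 151.46°
|D| = √(1952000² + 336000²) ≈ 1.9807e+06, ∠D ≈ 170.23°
|L| = 1.0492e+09 / 1.9807e+06 ≈ 529.71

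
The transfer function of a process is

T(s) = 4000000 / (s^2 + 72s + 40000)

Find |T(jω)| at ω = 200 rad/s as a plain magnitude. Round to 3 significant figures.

278

At s = jω = j200:
quadratic: (j200)² + 72·j200 + 40000 = 0 + j14400 → |·| ≈ 14400, ∠ ≈ 90.00°
|T| = 4000000 / 14400 ≈ 277.78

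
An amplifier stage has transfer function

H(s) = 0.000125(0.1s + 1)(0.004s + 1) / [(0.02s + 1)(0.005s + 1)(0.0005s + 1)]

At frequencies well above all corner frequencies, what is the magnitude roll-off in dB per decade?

Each pole contributes −20 dB/decade at high frequency; each zero contributes +20 dB/decade.
Net: 2 zero(s) − 3 pole(s) → -20 dB/decade.

-20 dB/decade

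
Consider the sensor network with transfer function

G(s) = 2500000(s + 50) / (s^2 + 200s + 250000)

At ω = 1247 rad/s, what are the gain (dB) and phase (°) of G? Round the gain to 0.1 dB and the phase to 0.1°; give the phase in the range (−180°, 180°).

67.4 dB, -81.5°

At s = jω = j1247:
zero (s+50): 50 + j1247 → |·| = √(50²+1247²) = √1557509 ≈ 1248, ∠ = arctan(1247/50) ≈ 87.70°
quadratic: (j1247)² + 200·j1247 + 250000 = -1305009 + j249400 → |·| ≈ 1.3286e+06, ∠ ≈ 169.18°
|G| = 2500000 · 1248 / 1.3286e+06 ≈ 2348.3
Gain = 20 log₁₀(2348.3) ≈ 67.42 dB
∠G = 87.70° − 169.18° = -81.48°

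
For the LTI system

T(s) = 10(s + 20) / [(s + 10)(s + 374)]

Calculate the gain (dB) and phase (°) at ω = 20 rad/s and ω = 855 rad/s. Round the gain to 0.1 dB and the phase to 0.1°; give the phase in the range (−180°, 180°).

ω = 20: -29.4 dB, -21.5°; ω = 855: -39.4 dB, -67.0°

At s = jω = j20:
zero (s+20): 20 + j20 → |·| = √(20²+20²) = √800 ≈ 28.284, ∠ = arctan(20/20) ≈ 45.00°
pole (s+10): 10 + j20 → |·| = √(10²+20²) = √500 ≈ 22.361, ∠ = arctan(20/10) ≈ 63.43°
pole (s+374): 374 + j20 → |·| = √(374²+20²) = √140276 ≈ 374.53, ∠ = arctan(20/374) ≈ 3.06°
|T| = 10 · 28.284 / 8374.9 ≈ 0.033772
Gain = 20 log₁₀(0.033772) ≈ -29.43 dB
∠T = 45.00° − 66.49° = -21.49°

At s = jω = j855:
zero (s+20): 20 + j855 → |·| = √(20²+855²) = √731425 ≈ 855.23, ∠ = arctan(855/20) ≈ 88.66°
pole (s+10): 10 + j855 → |·| = √(10²+855²) = √731125 ≈ 855.06, ∠ = arctan(855/10) ≈ 89.33°
pole (s+374): 374 + j855 → |·| = √(374²+855²) = √870901 ≈ 933.22, ∠ = arctan(855/374) ≈ 66.37°
|T| = 10 · 855.23 / 7.9796e+05 ≈ 0.010718
Gain = 20 log₁₀(0.010718) ≈ -39.40 dB
∠T = 88.66° − 155.70° = -67.04°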